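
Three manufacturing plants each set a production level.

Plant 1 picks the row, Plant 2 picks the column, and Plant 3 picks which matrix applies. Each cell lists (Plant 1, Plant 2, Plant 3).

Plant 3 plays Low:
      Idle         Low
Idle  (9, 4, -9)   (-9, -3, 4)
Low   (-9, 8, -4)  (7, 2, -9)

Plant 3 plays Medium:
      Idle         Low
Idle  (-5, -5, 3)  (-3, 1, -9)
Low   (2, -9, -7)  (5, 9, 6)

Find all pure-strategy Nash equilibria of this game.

(Idle, Idle, Low): Plant 3 can switch to Medium (-9 → 3). Not NE.
(Idle, Idle, Medium): Plant 1 can switch to Low (-5 → 2). Not NE.
(Idle, Low, Low): Plant 1 can switch to Low (-9 → 7). Not NE.
(Idle, Low, Medium): Plant 1 can switch to Low (-3 → 5). Not NE.
(Low, Idle, Low): Plant 1 can switch to Idle (-9 → 9). Not NE.
(Low, Idle, Medium): Plant 2 can switch to Low (-9 → 9). Not NE.
(Low, Low, Medium): Plant 1 gets 5, best alternative -3; Plant 2 gets 9, best alternative -9; Plant 3 gets 6, best alternative -9. No profitable deviation — NE.
(The remaining 1 profile has a profitable deviation by the same check.)

The unique pure-strategy Nash equilibrium is (Low, Low, Medium).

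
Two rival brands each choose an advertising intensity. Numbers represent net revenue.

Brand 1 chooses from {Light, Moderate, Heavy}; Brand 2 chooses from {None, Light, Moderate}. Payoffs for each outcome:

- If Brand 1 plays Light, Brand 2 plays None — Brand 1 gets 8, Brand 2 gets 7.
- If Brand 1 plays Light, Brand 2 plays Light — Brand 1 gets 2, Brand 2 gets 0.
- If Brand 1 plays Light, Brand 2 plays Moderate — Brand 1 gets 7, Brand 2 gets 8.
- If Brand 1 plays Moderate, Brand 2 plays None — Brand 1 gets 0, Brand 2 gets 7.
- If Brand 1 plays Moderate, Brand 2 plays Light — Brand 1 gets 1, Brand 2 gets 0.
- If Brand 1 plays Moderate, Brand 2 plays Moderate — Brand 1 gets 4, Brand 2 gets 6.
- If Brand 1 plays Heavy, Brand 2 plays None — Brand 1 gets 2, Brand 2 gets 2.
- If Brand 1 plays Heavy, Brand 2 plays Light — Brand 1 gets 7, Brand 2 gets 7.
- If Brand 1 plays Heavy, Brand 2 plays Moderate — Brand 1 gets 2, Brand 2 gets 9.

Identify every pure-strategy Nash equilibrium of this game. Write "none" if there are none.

(Light, Moderate)

Check each profile: it is a Nash equilibrium iff no player can strictly gain by switching unilaterally.
(Light, None): Brand 2 can switch to Moderate (7 → 8). Not NE.
(Light, Light): Brand 1 can switch to Heavy (2 → 7). Not NE.
(Light, Moderate): Brand 1 gets 7, best alternative 4; Brand 2 gets 8, best alternative 7. No profitable deviation — NE.
(Moderate, None): Brand 1 can switch to Light (0 → 8). Not NE.
(Moderate, Light): Brand 1 can switch to Light (1 → 2). Not NE.
(Moderate, Moderate): Brand 1 can switch to Light (4 → 7). Not NE.
(Heavy, None): Brand 1 can switch to Light (2 → 8). Not NE.
(Heavy, Light): Brand 2 can switch to Moderate (7 → 9). Not NE.
(Heavy, Moderate): Brand 1 can switch to Light (2 → 7). Not NE.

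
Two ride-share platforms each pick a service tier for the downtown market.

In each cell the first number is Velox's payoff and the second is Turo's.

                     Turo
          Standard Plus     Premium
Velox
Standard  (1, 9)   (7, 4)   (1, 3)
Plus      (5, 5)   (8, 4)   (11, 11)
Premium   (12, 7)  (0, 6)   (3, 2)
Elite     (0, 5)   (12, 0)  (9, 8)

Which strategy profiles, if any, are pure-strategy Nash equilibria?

(Plus, Premium); (Premium, Standard)

Mark each player's best response to every combination of opponents' strategies; a profile where every player is best-responding is a pure Nash equilibrium.
Velox against Standard: payoffs 1, 5, 12, 0 → best response Premium.
Velox against Plus: payoffs 7, 8, 0, 12 → best response Elite.
Velox against Premium: payoffs 1, 11, 3, 9 → best response Plus.
Turo against Standard: payoffs 9, 4, 3 → best response Standard.
Turo against Plus: payoffs 5, 4, 11 → best response Premium.
Turo against Premium: payoffs 7, 6, 2 → best response Standard.
Turo against Elite: payoffs 5, 0, 8 → best response Premium.
Mutual best responses: (Plus, Premium); (Premium, Standard).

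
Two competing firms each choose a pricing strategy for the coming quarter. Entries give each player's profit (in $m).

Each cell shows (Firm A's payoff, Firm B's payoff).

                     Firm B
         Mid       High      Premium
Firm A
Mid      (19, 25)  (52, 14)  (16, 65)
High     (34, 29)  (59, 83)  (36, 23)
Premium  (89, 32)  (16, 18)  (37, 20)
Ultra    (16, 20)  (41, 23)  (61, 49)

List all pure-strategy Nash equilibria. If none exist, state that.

Check each profile: it is a Nash equilibrium iff no player can strictly gain by switching unilaterally.
(Mid, Mid): Firm A can switch to High (19 → 34). Not NE.
(Mid, High): Firm A can switch to High (52 → 59). Not NE.
(Mid, Premium): Firm A can switch to High (16 → 36). Not NE.
(High, Mid): Firm A can switch to Premium (34 → 89). Not NE.
(High, High): Firm A gets 59, best alternative 52; Firm B gets 83, best alternative 29. No profitable deviation — NE.
(High, Premium): Firm A can switch to Premium (36 → 37). Not NE.
(Premium, Mid): Firm A gets 89, best alternative 34; Firm B gets 32, best alternative 20. No profitable deviation — NE.
(Premium, High): Firm A can switch to Mid (16 → 52). Not NE.
(Ultra, Premium): Firm A gets 61, best alternative 37; Firm B gets 49, best alternative 23. No profitable deviation — NE.
(The remaining 3 profiles each have a profitable deviation by the same check.)

The pure Nash equilibria are (High, High) and (Premium, Mid) and (Ultra, Premium).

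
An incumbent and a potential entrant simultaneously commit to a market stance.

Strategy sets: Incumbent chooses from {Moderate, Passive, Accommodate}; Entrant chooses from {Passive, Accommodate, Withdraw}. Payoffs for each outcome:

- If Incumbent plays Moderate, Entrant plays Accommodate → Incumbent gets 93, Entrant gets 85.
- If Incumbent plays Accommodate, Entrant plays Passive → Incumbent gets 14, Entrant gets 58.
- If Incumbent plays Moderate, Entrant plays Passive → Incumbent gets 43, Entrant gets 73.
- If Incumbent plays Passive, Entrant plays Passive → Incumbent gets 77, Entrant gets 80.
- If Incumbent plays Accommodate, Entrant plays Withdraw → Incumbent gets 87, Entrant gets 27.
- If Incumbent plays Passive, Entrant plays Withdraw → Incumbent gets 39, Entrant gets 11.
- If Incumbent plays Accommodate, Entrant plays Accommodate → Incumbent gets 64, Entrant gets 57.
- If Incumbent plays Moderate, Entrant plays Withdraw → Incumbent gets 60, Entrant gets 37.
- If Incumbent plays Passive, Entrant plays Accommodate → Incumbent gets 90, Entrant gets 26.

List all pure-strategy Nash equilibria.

(Moderate, Passive): Incumbent can switch to Passive (43 → 77). Not NE.
(Moderate, Accommodate): Incumbent gets 93, best alternative 90; Entrant gets 85, best alternative 73. No profitable deviation — NE.
(Moderate, Withdraw): Incumbent can switch to Accommodate (60 → 87). Not NE.
(Passive, Passive): Incumbent gets 77, best alternative 43; Entrant gets 80, best alternative 26. No profitable deviation — NE.
(Passive, Accommodate): Incumbent can switch to Moderate (90 → 93). Not NE.
(Passive, Withdraw): Incumbent can switch to Moderate (39 → 60). Not NE.
(Accommodate, Passive): Incumbent can switch to Moderate (14 → 43). Not NE.
(Accommodate, Accommodate): Incumbent can switch to Moderate (64 → 93). Not NE.
(The remaining 1 profile has a profitable deviation by the same check.)

(Moderate, Accommodate) and (Passive, Passive)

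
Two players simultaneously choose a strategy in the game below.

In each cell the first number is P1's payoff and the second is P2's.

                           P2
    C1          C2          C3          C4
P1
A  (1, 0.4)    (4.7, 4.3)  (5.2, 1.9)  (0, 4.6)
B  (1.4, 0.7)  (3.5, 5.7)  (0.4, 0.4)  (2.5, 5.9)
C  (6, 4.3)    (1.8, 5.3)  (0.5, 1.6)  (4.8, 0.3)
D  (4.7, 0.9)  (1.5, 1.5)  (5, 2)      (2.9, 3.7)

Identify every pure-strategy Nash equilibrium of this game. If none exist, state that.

For each player, find the best response to each opponent profile; mutual best responses are the pure NE.
P1 against C1: payoffs 1, 1.4, 6, 4.7 → best response C.
P1 against C2: payoffs 4.7, 3.5, 1.8, 1.5 → best response A.
P1 against C3: payoffs 5.2, 0.4, 0.5, 5 → best response A.
P1 against C4: payoffs 0, 2.5, 4.8, 2.9 → best response C.
P2 against A: payoffs 0.4, 4.3, 1.9, 4.6 → best response C4.
P2 against B: payoffs 0.7, 5.7, 0.4, 5.9 → best response C4.
P2 against C: payoffs 4.3, 5.3, 1.6, 0.3 → best response C2.
P2 against D: payoffs 0.9, 1.5, 2, 3.7 → best response C4.
No profile is a mutual best response for all players.

This game has no pure Nash equilibrium.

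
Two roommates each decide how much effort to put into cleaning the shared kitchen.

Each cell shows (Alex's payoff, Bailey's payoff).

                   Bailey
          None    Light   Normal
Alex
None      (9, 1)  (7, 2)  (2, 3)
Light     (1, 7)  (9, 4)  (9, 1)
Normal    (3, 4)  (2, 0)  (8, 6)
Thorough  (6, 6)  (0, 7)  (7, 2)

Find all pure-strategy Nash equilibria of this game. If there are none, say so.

For each player, find the best response to each opponent profile; mutual best responses are the pure NE.
Alex against None: payoffs 9, 1, 3, 6 → best response None.
Alex against Light: payoffs 7, 9, 2, 0 → best response Light.
Alex against Normal: payoffs 2, 9, 8, 7 → best response Light.
Bailey against None: payoffs 1, 2, 3 → best response Normal.
Bailey against Light: payoffs 7, 4, 1 → best response None.
Bailey against Normal: payoffs 4, 0, 6 → best response Normal.
Bailey against Thorough: payoffs 6, 7, 2 → best response Light.
No profile is a mutual best response for all players.

There is no pure-strategy Nash equilibrium.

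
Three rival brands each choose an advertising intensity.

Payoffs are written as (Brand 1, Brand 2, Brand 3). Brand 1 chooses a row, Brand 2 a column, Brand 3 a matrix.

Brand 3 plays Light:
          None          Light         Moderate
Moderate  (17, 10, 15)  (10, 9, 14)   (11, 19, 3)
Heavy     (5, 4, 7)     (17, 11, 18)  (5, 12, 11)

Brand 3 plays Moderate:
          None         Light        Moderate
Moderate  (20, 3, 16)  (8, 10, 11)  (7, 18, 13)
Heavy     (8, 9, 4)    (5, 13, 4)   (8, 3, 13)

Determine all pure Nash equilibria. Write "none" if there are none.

This game has no pure Nash equilibrium.

Brand 1 against (None, Light): payoffs 17, 5 → best response Moderate.
Brand 1 against (None, Moderate): payoffs 20, 8 → best response Moderate.
Brand 1 against (Light, Light): payoffs 10, 17 → best response Heavy.
Brand 1 against (Light, Moderate): payoffs 8, 5 → best response Moderate.
Brand 1 against (Moderate, Light): payoffs 11, 5 → best response Moderate.
Brand 1 against (Moderate, Moderate): payoffs 7, 8 → best response Heavy.
Brand 2 against (Moderate, Light): payoffs 10, 9, 19 → best response Moderate.
Brand 2 against (Moderate, Moderate): payoffs 3, 10, 18 → best response Moderate.
Brand 2 against (Heavy, Light): payoffs 4, 11, 12 → best response Moderate.
Brand 2 against (Heavy, Moderate): payoffs 9, 13, 3 → best response Light.
Brand 3 against (Moderate, None): payoffs 15, 16 → best response Moderate.
Brand 3 against (Moderate, Light): payoffs 14, 11 → best response Light.
Brand 3 against (Moderate, Moderate): payoffs 3, 13 → best response Moderate.
Brand 3 against (Heavy, None): payoffs 7, 4 → best response Light.
Brand 3 against (Heavy, Light): payoffs 18, 4 → best response Light.
Brand 3 against (Heavy, Moderate): payoffs 11, 13 → best response Moderate.
No profile is a mutual best response for all players.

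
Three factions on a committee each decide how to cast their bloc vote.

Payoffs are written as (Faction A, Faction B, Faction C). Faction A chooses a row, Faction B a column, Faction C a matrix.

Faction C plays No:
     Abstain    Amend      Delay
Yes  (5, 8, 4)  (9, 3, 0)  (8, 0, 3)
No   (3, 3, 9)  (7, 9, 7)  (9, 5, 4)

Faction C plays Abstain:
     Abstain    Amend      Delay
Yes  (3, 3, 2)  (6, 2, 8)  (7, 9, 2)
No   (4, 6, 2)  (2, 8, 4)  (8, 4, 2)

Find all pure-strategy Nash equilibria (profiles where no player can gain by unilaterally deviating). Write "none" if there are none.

Pure NE: (Yes, Abstain, No)

(Yes, Abstain, No): Faction A gets 5, best alternative 3; Faction B gets 8, best alternative 3; Faction C gets 4, best alternative 2. No profitable deviation — NE.
(Yes, Abstain, Abstain): Faction A can switch to No (3 → 4). Not NE.
(Yes, Amend, No): Faction B can switch to Abstain (3 → 8). Not NE.
(Yes, Amend, Abstain): Faction B can switch to Abstain (2 → 3). Not NE.
(Yes, Delay, No): Faction A can switch to No (8 → 9). Not NE.
(Yes, Delay, Abstain): Faction A can switch to No (7 → 8). Not NE.
(No, Abstain, No): Faction A can switch to Yes (3 → 5). Not NE.
(No, Abstain, Abstain): Faction B can switch to Amend (6 → 8). Not NE.
(No, Amend, No): Faction A can switch to Yes (7 → 9). Not NE.
(No, Amend, Abstain): Faction A can switch to Yes (2 → 6). Not NE.
(No, Delay, No): Faction B can switch to Amend (5 → 9). Not NE.
(The remaining 1 profile has a profitable deviation by the same check.)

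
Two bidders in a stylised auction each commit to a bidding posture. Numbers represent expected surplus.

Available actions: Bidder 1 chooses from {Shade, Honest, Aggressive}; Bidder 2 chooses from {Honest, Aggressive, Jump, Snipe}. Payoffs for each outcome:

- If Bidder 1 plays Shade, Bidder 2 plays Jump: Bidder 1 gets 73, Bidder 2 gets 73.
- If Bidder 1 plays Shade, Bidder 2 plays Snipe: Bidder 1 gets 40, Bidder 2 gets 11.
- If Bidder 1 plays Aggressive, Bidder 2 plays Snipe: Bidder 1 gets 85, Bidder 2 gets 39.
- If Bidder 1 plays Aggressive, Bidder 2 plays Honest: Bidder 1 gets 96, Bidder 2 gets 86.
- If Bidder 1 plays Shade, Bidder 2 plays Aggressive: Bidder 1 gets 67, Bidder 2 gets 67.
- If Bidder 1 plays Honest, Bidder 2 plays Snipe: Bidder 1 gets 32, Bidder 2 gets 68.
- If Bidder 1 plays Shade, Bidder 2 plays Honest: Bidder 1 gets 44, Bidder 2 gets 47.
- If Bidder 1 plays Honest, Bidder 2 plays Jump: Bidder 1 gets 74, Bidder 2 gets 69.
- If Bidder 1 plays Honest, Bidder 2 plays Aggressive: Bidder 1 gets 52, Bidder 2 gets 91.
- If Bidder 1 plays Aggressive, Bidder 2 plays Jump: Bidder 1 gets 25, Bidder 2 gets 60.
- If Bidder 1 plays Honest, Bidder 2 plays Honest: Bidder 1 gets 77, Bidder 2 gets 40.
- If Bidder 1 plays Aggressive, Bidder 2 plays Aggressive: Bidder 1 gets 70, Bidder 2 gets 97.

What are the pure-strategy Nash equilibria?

Pure NE: (Aggressive, Aggressive)

Mark each player's best response to every combination of opponents' strategies; a profile where every player is best-responding is a pure Nash equilibrium.
Bidder 1 against Honest: payoffs 44, 77, 96 → best response Aggressive.
Bidder 1 against Aggressive: payoffs 67, 52, 70 → best response Aggressive.
Bidder 1 against Jump: payoffs 73, 74, 25 → best response Honest.
Bidder 1 against Snipe: payoffs 40, 32, 85 → best response Aggressive.
Bidder 2 against Shade: payoffs 47, 67, 73, 11 → best response Jump.
Bidder 2 against Honest: payoffs 40, 91, 69, 68 → best response Aggressive.
Bidder 2 against Aggressive: payoffs 86, 97, 60, 39 → best response Aggressive.
Mutual best responses: (Aggressive, Aggressive).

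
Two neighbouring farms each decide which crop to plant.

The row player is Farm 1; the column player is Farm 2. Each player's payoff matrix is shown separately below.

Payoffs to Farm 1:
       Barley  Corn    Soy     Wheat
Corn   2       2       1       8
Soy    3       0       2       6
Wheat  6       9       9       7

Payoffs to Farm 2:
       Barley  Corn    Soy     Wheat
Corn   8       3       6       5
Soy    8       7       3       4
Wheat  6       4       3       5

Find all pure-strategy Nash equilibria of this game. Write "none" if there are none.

(Corn, Barley): Farm 1 can switch to Soy (2 → 3). Not NE.
(Corn, Corn): Farm 1 can switch to Wheat (2 → 9). Not NE.
(Corn, Soy): Farm 1 can switch to Soy (1 → 2). Not NE.
(Corn, Wheat): Farm 2 can switch to Barley (5 → 8). Not NE.
(Soy, Barley): Farm 1 can switch to Wheat (3 → 6). Not NE.
(Soy, Corn): Farm 1 can switch to Corn (0 → 2). Not NE.
(Wheat, Barley): Farm 1 gets 6, best alternative 3; Farm 2 gets 6, best alternative 5. No profitable deviation — NE.
(The remaining 5 profiles each have a profitable deviation by the same check.)

The unique pure-strategy Nash equilibrium is (Wheat, Barley).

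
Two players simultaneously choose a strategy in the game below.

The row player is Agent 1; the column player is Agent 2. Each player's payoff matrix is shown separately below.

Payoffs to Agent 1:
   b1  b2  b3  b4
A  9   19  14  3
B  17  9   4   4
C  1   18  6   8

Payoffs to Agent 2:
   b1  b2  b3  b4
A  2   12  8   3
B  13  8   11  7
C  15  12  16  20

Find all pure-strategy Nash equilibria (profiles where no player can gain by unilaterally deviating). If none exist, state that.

(A, b1): Agent 1 can switch to B (9 → 17). Not NE.
(A, b2): Agent 1 gets 19, best alternative 18; Agent 2 gets 12, best alternative 8. No profitable deviation — NE.
(A, b3): Agent 2 can switch to b2 (8 → 12). Not NE.
(A, b4): Agent 1 can switch to B (3 → 4). Not NE.
(B, b1): Agent 1 gets 17, best alternative 9; Agent 2 gets 13, best alternative 11. No profitable deviation — NE.
(B, b2): Agent 1 can switch to A (9 → 19). Not NE.
(B, b3): Agent 1 can switch to A (4 → 14). Not NE.
(B, b4): Agent 1 can switch to C (4 → 8). Not NE.
(C, b1): Agent 1 can switch to A (1 → 9). Not NE.
(C, b2): Agent 1 can switch to A (18 → 19). Not NE.
(C, b3): Agent 1 can switch to A (6 → 14). Not NE.
(C, b4): Agent 1 gets 8, best alternative 4; Agent 2 gets 20, best alternative 16. No profitable deviation — NE.

(A, b2); (B, b1); (C, b4)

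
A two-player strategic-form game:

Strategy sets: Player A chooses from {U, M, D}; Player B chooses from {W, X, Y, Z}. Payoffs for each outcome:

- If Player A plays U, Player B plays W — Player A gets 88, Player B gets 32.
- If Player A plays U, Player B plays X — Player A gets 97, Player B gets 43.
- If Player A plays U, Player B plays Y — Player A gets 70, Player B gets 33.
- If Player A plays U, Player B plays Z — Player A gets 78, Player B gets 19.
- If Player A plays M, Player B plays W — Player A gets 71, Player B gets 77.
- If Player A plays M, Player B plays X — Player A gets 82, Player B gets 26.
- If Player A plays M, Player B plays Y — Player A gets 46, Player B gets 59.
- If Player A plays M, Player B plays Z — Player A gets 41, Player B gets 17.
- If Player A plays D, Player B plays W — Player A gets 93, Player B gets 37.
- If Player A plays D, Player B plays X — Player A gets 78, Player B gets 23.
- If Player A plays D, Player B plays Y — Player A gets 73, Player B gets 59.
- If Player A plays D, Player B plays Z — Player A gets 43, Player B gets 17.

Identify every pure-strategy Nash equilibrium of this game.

(U, X), (D, Y)

For each strategy profile, look for a profitable unilateral deviation.
(U, W): Player A can switch to D (88 → 93). Not NE.
(U, X): Player A gets 97, best alternative 82; Player B gets 43, best alternative 33. No profitable deviation — NE.
(U, Y): Player A can switch to D (70 → 73). Not NE.
(U, Z): Player B can switch to W (19 → 32). Not NE.
(M, W): Player A can switch to U (71 → 88). Not NE.
(M, X): Player A can switch to U (82 → 97). Not NE.
(M, Y): Player A can switch to U (46 → 70). Not NE.
(M, Z): Player A can switch to U (41 → 78). Not NE.
(D, W): Player B can switch to Y (37 → 59). Not NE.
(D, Y): Player A gets 73, best alternative 70; Player B gets 59, best alternative 37. No profitable deviation — NE.
(The remaining 2 profiles each have a profitable deviation by the same check.)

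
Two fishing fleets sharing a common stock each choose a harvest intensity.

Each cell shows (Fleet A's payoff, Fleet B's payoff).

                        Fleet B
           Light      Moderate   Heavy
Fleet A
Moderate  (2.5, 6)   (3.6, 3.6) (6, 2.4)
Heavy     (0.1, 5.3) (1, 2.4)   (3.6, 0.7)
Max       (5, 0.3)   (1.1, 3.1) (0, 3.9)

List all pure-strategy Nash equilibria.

For each strategy profile, look for a profitable unilateral deviation.
(Moderate, Light): Fleet A can switch to Max (2.5 → 5). Not NE.
(Moderate, Moderate): Fleet B can switch to Light (3.6 → 6). Not NE.
(Moderate, Heavy): Fleet B can switch to Light (2.4 → 6). Not NE.
(Heavy, Light): Fleet A can switch to Moderate (0.1 → 2.5). Not NE.
(Heavy, Moderate): Fleet A can switch to Moderate (1 → 3.6). Not NE.
(Heavy, Heavy): Fleet A can switch to Moderate (3.6 → 6). Not NE.
(Max, Light): Fleet B can switch to Moderate (0.3 → 3.1). Not NE.
(Max, Moderate): Fleet A can switch to Moderate (1.1 → 3.6). Not NE.
(The remaining 1 profile has a profitable deviation by the same check.)

There is no pure-strategy Nash equilibrium.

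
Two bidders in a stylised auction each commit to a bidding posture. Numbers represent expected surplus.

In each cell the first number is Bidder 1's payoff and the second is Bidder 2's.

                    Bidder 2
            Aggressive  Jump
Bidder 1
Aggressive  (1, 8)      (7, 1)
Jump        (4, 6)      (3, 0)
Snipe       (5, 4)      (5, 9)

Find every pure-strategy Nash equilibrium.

Bidder 1 against Aggressive: payoffs 1, 4, 5 → best response Snipe.
Bidder 1 against Jump: payoffs 7, 3, 5 → best response Aggressive.
Bidder 2 against Aggressive: payoffs 8, 1 → best response Aggressive.
Bidder 2 against Jump: payoffs 6, 0 → best response Aggressive.
Bidder 2 against Snipe: payoffs 4, 9 → best response Jump.
No profile is a mutual best response for all players.

none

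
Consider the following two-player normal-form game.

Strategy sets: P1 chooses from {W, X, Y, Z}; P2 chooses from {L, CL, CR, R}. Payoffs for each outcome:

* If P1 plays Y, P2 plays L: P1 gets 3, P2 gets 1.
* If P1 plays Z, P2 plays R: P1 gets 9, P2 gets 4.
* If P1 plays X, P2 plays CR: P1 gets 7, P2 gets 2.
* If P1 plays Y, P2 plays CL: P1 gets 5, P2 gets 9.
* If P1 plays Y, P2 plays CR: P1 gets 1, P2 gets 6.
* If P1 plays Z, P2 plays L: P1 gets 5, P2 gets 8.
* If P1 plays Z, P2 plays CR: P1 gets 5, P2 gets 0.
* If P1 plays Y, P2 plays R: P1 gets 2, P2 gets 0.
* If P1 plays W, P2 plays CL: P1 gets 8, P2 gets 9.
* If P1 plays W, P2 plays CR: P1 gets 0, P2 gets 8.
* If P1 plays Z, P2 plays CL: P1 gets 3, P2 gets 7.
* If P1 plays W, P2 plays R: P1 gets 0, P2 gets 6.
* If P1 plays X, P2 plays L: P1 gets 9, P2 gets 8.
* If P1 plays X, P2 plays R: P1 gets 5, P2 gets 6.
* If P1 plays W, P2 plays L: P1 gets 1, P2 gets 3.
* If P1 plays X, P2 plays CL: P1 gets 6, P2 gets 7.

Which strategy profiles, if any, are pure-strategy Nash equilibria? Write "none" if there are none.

The pure Nash equilibria are (W, CL), (X, L).

For each player, find the best response to each opponent profile; mutual best responses are the pure NE.
P1 against L: payoffs 1, 9, 3, 5 → best response X.
P1 against CL: payoffs 8, 6, 5, 3 → best response W.
P1 against CR: payoffs 0, 7, 1, 5 → best response X.
P1 against R: payoffs 0, 5, 2, 9 → best response Z.
P2 against W: payoffs 3, 9, 8, 6 → best response CL.
P2 against X: payoffs 8, 7, 2, 6 → best response L.
P2 against Y: payoffs 1, 9, 6, 0 → best response CL.
P2 against Z: payoffs 8, 7, 0, 4 → best response L.
Mutual best responses: (W, CL); (X, L).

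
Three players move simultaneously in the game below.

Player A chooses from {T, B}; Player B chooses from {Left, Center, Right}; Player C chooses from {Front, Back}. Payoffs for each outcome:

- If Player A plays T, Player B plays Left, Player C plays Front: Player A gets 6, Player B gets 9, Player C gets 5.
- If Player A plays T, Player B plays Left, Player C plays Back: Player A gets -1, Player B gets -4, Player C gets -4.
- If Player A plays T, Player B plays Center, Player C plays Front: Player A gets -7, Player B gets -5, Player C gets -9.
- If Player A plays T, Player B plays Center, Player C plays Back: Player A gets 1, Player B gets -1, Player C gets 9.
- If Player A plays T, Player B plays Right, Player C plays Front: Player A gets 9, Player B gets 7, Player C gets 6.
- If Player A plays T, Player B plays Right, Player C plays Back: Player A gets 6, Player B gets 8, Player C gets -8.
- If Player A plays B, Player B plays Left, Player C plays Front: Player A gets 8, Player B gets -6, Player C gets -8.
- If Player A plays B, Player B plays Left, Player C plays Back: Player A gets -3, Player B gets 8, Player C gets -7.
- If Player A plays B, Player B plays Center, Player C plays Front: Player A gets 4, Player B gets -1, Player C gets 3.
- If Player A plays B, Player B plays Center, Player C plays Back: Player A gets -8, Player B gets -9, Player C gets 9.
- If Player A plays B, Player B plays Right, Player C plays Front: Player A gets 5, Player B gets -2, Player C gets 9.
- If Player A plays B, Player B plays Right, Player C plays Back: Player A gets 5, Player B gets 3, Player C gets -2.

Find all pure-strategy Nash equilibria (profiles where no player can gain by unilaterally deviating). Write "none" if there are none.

There is no pure-strategy Nash equilibrium.

Player A against (Left, Front): payoffs 6, 8 → best response B.
Player A against (Left, Back): payoffs -1, -3 → best response T.
Player A against (Center, Front): payoffs -7, 4 → best response B.
Player A against (Center, Back): payoffs 1, -8 → best response T.
Player A against (Right, Front): payoffs 9, 5 → best response T.
Player A against (Right, Back): payoffs 6, 5 → best response T.
Player B against (T, Front): payoffs 9, -5, 7 → best response Left.
Player B against (T, Back): payoffs -4, -1, 8 → best response Right.
Player B against (B, Front): payoffs -6, -1, -2 → best response Center.
Player B against (B, Back): payoffs 8, -9, 3 → best response Left.
Player C against (T, Left): payoffs 5, -4 → best response Front.
Player C against (T, Center): payoffs -9, 9 → best response Back.
Player C against (T, Right): payoffs 6, -8 → best response Front.
Player C against (B, Left): payoffs -8, -7 → best response Back.
Player C against (B, Center): payoffs 3, 9 → best response Back.
Player C against (B, Right): payoffs 9, -2 → best response Front.
No profile is a mutual best response for all players.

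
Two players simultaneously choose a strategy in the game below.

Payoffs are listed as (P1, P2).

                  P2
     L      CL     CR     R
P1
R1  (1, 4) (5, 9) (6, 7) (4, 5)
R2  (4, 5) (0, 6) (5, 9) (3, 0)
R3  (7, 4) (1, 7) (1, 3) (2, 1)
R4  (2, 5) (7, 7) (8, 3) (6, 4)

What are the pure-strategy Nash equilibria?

(R4, CL)

Mark each player's best response to every combination of opponents' strategies; a profile where every player is best-responding is a pure Nash equilibrium.
P1 against L: payoffs 1, 4, 7, 2 → best response R3.
P1 against CL: payoffs 5, 0, 1, 7 → best response R4.
P1 against CR: payoffs 6, 5, 1, 8 → best response R4.
P1 against R: payoffs 4, 3, 2, 6 → best response R4.
P2 against R1: payoffs 4, 9, 7, 5 → best response CL.
P2 against R2: payoffs 5, 6, 9, 0 → best response CR.
P2 against R3: payoffs 4, 7, 3, 1 → best response CL.
P2 against R4: payoffs 5, 7, 3, 4 → best response CL.
Mutual best responses: (R4, CL).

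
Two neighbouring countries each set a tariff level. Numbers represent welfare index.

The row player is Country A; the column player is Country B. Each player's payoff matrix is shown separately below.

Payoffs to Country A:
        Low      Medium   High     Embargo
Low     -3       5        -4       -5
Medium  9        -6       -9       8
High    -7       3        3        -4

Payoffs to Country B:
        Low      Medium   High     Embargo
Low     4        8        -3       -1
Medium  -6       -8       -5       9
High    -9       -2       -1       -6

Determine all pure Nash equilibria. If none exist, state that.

The pure Nash equilibria are (Low, Medium); (Medium, Embargo); (High, High).

For each strategy profile, look for a profitable unilateral deviation.
(Low, Low): Country A can switch to Medium (-3 → 9). Not NE.
(Low, Medium): Country A gets 5, best alternative 3; Country B gets 8, best alternative 4. No profitable deviation — NE.
(Low, High): Country A can switch to High (-4 → 3). Not NE.
(Low, Embargo): Country A can switch to Medium (-5 → 8). Not NE.
(Medium, Low): Country B can switch to High (-6 → -5). Not NE.
(Medium, Medium): Country A can switch to Low (-6 → 5). Not NE.
(Medium, High): Country A can switch to Low (-9 → -4). Not NE.
(Medium, Embargo): Country A gets 8, best alternative -4; Country B gets 9, best alternative -5. No profitable deviation — NE.
(High, Low): Country A can switch to Low (-7 → -3). Not NE.
(High, Medium): Country A can switch to Low (3 → 5). Not NE.
(High, High): Country A gets 3, best alternative -4; Country B gets -1, best alternative -2. No profitable deviation — NE.
(High, Embargo): Country A can switch to Medium (-4 → 8). Not NE.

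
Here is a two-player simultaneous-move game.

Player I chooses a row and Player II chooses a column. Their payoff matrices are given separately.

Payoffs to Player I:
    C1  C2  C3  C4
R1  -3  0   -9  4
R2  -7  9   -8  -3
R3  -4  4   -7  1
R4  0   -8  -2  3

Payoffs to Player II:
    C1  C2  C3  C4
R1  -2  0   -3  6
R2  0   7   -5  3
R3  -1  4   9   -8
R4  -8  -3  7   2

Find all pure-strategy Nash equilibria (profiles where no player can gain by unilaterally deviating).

Player I against C1: payoffs -3, -7, -4, 0 → best response R4.
Player I against C2: payoffs 0, 9, 4, -8 → best response R2.
Player I against C3: payoffs -9, -8, -7, -2 → best response R4.
Player I against C4: payoffs 4, -3, 1, 3 → best response R1.
Player II against R1: payoffs -2, 0, -3, 6 → best response C4.
Player II against R2: payoffs 0, 7, -5, 3 → best response C2.
Player II against R3: payoffs -1, 4, 9, -8 → best response C3.
Player II against R4: payoffs -8, -3, 7, 2 → best response C3.
Mutual best responses: (R1, C4); (R2, C2); (R4, C3).

(R1, C4); (R2, C2); (R4, C3)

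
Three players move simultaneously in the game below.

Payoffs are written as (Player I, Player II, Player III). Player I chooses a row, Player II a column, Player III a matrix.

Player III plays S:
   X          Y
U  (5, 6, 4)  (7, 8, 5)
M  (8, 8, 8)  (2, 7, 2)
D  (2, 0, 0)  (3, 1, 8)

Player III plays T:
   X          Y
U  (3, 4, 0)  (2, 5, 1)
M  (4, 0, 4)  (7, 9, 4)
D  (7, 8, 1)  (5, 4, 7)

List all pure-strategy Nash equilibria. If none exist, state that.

(U, X, S): Player I can switch to M (5 → 8). Not NE.
(U, X, T): Player I can switch to M (3 → 4). Not NE.
(U, Y, S): Player I gets 7, best alternative 3; Player II gets 8, best alternative 6; Player III gets 5, best alternative 1. No profitable deviation — NE.
(U, Y, T): Player I can switch to M (2 → 7). Not NE.
(M, X, S): Player I gets 8, best alternative 5; Player II gets 8, best alternative 7; Player III gets 8, best alternative 4. No profitable deviation — NE.
(M, X, T): Player I can switch to D (4 → 7). Not NE.
(M, Y, S): Player I can switch to U (2 → 7). Not NE.
(M, Y, T): Player I gets 7, best alternative 5; Player II gets 9, best alternative 0; Player III gets 4, best alternative 2. No profitable deviation — NE.
(D, X, S): Player I can switch to U (2 → 5). Not NE.
(D, X, T): Player I gets 7, best alternative 4; Player II gets 8, best alternative 4; Player III gets 1, best alternative 0. No profitable deviation — NE.
(D, Y, S): Player I can switch to U (3 → 7). Not NE.
(D, Y, T): Player I can switch to M (5 → 7). Not NE.

Pure-strategy Nash equilibria: (U, Y, S) and (M, X, S) and (M, Y, T) and (D, X, T)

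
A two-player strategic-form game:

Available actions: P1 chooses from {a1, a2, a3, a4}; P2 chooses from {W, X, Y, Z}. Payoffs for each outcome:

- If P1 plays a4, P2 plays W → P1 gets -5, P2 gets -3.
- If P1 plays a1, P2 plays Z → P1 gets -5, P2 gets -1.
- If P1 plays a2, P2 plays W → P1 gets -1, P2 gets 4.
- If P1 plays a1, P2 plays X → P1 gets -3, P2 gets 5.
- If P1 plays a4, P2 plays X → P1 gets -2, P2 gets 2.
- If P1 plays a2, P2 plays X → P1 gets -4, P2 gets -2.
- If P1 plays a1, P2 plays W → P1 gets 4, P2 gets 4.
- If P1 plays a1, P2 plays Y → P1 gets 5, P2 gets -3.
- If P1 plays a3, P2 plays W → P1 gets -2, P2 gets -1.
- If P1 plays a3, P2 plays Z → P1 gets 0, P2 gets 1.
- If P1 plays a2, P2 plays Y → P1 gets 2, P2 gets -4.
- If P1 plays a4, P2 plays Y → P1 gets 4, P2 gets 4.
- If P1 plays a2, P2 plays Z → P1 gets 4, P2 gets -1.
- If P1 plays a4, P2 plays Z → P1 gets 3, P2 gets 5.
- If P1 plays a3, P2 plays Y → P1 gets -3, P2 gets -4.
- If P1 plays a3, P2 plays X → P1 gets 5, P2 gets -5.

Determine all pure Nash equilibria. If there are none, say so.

No pure-strategy Nash equilibrium.

(a1, W): P2 can switch to X (4 → 5). Not NE.
(a1, X): P1 can switch to a3 (-3 → 5). Not NE.
(a1, Y): P2 can switch to W (-3 → 4). Not NE.
(a1, Z): P1 can switch to a2 (-5 → 4). Not NE.
(a2, W): P1 can switch to a1 (-1 → 4). Not NE.
(a2, X): P1 can switch to a1 (-4 → -3). Not NE.
(a2, Y): P1 can switch to a1 (2 → 5). Not NE.
(a2, Z): P2 can switch to W (-1 → 4). Not NE.
(a3, W): P1 can switch to a1 (-2 → 4). Not NE.
(a3, X): P2 can switch to W (-5 → -1). Not NE.
(The remaining 6 profiles each have a profitable deviation by the same check.)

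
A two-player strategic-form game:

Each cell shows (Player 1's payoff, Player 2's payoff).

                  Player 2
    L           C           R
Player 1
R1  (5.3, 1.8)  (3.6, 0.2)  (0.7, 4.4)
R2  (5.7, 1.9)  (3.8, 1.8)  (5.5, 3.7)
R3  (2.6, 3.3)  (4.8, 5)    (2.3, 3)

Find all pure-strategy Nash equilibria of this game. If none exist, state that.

Player 1 against L: payoffs 5.3, 5.7, 2.6 → best response R2.
Player 1 against C: payoffs 3.6, 3.8, 4.8 → best response R3.
Player 1 against R: payoffs 0.7, 5.5, 2.3 → best response R2.
Player 2 against R1: payoffs 1.8, 0.2, 4.4 → best response R.
Player 2 against R2: payoffs 1.9, 1.8, 3.7 → best response R.
Player 2 against R3: payoffs 3.3, 5, 3 → best response C.
Mutual best responses: (R2, R); (R3, C).

Pure-strategy Nash equilibria: (R2, R); (R3, C)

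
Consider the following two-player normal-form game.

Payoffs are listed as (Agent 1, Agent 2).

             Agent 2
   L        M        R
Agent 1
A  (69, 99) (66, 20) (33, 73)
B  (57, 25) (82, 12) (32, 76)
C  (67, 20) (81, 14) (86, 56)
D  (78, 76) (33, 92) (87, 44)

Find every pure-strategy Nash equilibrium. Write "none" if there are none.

This game has no pure Nash equilibrium.

Mark each player's best response to every combination of opponents' strategies; a profile where every player is best-responding is a pure Nash equilibrium.
Agent 1 against L: payoffs 69, 57, 67, 78 → best response D.
Agent 1 against M: payoffs 66, 82, 81, 33 → best response B.
Agent 1 against R: payoffs 33, 32, 86, 87 → best response D.
Agent 2 against A: payoffs 99, 20, 73 → best response L.
Agent 2 against B: payoffs 25, 12, 76 → best response R.
Agent 2 against C: payoffs 20, 14, 56 → best response R.
Agent 2 against D: payoffs 76, 92, 44 → best response M.
No profile is a mutual best response for all players.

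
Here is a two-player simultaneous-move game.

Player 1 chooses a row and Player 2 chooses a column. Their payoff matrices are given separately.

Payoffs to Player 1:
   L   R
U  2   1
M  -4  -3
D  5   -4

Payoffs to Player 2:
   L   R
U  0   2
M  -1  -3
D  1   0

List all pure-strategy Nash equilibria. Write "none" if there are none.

(U, L): Player 1 can switch to D (2 → 5). Not NE.
(U, R): Player 1 gets 1, best alternative -3; Player 2 gets 2, best alternative 0. No profitable deviation — NE.
(M, L): Player 1 can switch to U (-4 → 2). Not NE.
(M, R): Player 1 can switch to U (-3 → 1). Not NE.
(D, L): Player 1 gets 5, best alternative 2; Player 2 gets 1, best alternative 0. No profitable deviation — NE.
(D, R): Player 1 can switch to U (-4 → 1). Not NE.

Pure-strategy Nash equilibria: (U, R); (D, L)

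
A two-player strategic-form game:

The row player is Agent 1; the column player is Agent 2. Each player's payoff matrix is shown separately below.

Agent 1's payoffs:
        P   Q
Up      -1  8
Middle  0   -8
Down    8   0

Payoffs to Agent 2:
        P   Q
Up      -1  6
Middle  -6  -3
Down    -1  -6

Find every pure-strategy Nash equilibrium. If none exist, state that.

Agent 1 against P: payoffs -1, 0, 8 → best response Down.
Agent 1 against Q: payoffs 8, -8, 0 → best response Up.
Agent 2 against Up: payoffs -1, 6 → best response Q.
Agent 2 against Middle: payoffs -6, -3 → best response Q.
Agent 2 against Down: payoffs -1, -6 → best response P.
Mutual best responses: (Up, Q); (Down, P).

The pure Nash equilibria are (Up, Q), (Down, P).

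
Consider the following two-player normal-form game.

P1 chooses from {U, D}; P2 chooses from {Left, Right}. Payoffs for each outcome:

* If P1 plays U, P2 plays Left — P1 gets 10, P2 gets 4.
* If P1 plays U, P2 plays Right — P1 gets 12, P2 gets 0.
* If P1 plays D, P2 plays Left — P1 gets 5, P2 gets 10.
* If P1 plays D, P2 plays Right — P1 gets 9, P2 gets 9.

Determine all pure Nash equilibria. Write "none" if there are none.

Check each profile: it is a Nash equilibrium iff no player can strictly gain by switching unilaterally.
(U, Left): P1 gets 10, best alternative 5; P2 gets 4, best alternative 0. No profitable deviation — NE.
(U, Right): P2 can switch to Left (0 → 4). Not NE.
(D, Left): P1 can switch to U (5 → 10). Not NE.
(D, Right): P1 can switch to U (9 → 12). Not NE.

The unique pure-strategy Nash equilibrium is (U, Left).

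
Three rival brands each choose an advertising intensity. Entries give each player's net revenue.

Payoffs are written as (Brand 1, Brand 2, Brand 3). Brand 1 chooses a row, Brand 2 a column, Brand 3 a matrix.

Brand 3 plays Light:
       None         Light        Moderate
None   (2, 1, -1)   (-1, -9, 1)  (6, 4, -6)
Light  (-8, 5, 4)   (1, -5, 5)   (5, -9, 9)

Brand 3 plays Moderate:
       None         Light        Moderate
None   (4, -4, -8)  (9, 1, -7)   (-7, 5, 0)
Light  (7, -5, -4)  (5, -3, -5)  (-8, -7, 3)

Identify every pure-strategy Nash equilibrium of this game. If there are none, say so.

(None, Moderate, Moderate)

For each player, find the best response to each opponent profile; mutual best responses are the pure NE.
Brand 1 against (None, Light): payoffs 2, -8 → best response None.
Brand 1 against (None, Moderate): payoffs 4, 7 → best response Light.
Brand 1 against (Light, Light): payoffs -1, 1 → best response Light.
Brand 1 against (Light, Moderate): payoffs 9, 5 → best response None.
Brand 1 against (Moderate, Light): payoffs 6, 5 → best response None.
Brand 1 against (Moderate, Moderate): payoffs -7, -8 → best response None.
Brand 2 against (None, Light): payoffs 1, -9, 4 → best response Moderate.
Brand 2 against (None, Moderate): payoffs -4, 1, 5 → best response Moderate.
Brand 2 against (Light, Light): payoffs 5, -5, -9 → best response None.
Brand 2 against (Light, Moderate): payoffs -5, -3, -7 → best response Light.
Brand 3 against (None, None): payoffs -1, -8 → best response Light.
Brand 3 against (None, Light): payoffs 1, -7 → best response Light.
Brand 3 against (None, Moderate): payoffs -6, 0 → best response Moderate.
Brand 3 against (Light, None): payoffs 4, -4 → best response Light.
Brand 3 against (Light, Light): payoffs 5, -5 → best response Light.
Brand 3 against (Light, Moderate): payoffs 9, 3 → best response Light.
Mutual best responses: (None, Moderate, Moderate).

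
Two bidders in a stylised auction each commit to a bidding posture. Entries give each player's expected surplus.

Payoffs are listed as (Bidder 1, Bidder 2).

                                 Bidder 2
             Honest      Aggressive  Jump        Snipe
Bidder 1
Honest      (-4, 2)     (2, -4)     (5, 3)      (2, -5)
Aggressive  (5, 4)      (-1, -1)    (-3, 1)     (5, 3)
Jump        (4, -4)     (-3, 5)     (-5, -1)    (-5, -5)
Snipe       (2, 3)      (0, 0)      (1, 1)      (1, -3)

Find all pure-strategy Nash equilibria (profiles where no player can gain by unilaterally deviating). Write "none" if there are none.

Bidder 1 against Honest: payoffs -4, 5, 4, 2 → best response Aggressive.
Bidder 1 against Aggressive: payoffs 2, -1, -3, 0 → best response Honest.
Bidder 1 against Jump: payoffs 5, -3, -5, 1 → best response Honest.
Bidder 1 against Snipe: payoffs 2, 5, -5, 1 → best response Aggressive.
Bidder 2 against Honest: payoffs 2, -4, 3, -5 → best response Jump.
Bidder 2 against Aggressive: payoffs 4, -1, 1, 3 → best response Honest.
Bidder 2 against Jump: payoffs -4, 5, -1, -5 → best response Aggressive.
Bidder 2 against Snipe: payoffs 3, 0, 1, -3 → best response Honest.
Mutual best responses: (Honest, Jump); (Aggressive, Honest).

The pure Nash equilibria are (Honest, Jump), (Aggressive, Honest).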